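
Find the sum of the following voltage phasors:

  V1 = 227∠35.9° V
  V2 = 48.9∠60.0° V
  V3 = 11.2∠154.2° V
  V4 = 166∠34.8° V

Step 1 — Convert each phasor to rectangular form:
  V1 = 227·(cos(35.9°) + j·sin(35.9°)) = 183.9 + j133.1 V
  V2 = 48.9·(cos(60.0°) + j·sin(60.0°)) = 24.45 + j42.35 V
  V3 = 11.2·(cos(154.2°) + j·sin(154.2°)) = -10.08 + j4.875 V
  V4 = 166·(cos(34.8°) + j·sin(34.8°)) = 136.3 + j94.74 V
Step 2 — Sum components: V_total = 334.6 + j275.1 V.
Step 3 — Convert to polar: |V_total| = 433.1 V, ∠V_total = 39.4°.

V_total = 433.1∠39.4° V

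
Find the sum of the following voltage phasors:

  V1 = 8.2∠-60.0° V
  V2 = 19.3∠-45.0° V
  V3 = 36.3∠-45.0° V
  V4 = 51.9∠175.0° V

Step 1 — Convert each phasor to rectangular form:
  V1 = 8.2·(cos(-60.0°) + j·sin(-60.0°)) = 4.1 - j7.101 V
  V2 = 19.3·(cos(-45.0°) + j·sin(-45.0°)) = 13.65 - j13.65 V
  V3 = 36.3·(cos(-45.0°) + j·sin(-45.0°)) = 25.67 - j25.67 V
  V4 = 51.9·(cos(175.0°) + j·sin(175.0°)) = -51.7 + j4.523 V
Step 2 — Sum components: V_total = -8.287 - j41.89 V.
Step 3 — Convert to polar: |V_total| = 42.71 V, ∠V_total = -101.2°.

V_total = 42.71∠-101.2° V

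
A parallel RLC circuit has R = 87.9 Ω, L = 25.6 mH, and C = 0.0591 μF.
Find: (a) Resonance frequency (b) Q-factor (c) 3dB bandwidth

Step 1 — Resonance: ω₀ = 1/√(LC) = 1/√(0.0256·5.91e-08) = 2.571e+04 rad/s.
Step 2 — f₀ = ω₀/(2π) = 4092 Hz.
Step 3 — Parallel Q: Q = R/(ω₀L) = 87.9/(2.571e+04·0.0256) = 0.1336.
Step 4 — Bandwidth: Δω = ω₀/Q = 1.925e+05 rad/s; BW = Δω/(2π) = 3.064e+04 Hz.

(a) f₀ = 4092 Hz  (b) Q = 0.1336  (c) BW = 3.064e+04 Hz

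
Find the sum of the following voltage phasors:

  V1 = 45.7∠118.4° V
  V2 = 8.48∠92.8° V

Step 1 — Convert each phasor to rectangular form:
  V1 = 45.7·(cos(118.4°) + j·sin(118.4°)) = -21.74 + j40.2 V
  V2 = 8.48·(cos(92.8°) + j·sin(92.8°)) = -0.4142 + j8.47 V
Step 2 — Sum components: V_total = -22.15 + j48.67 V.
Step 3 — Convert to polar: |V_total| = 53.47 V, ∠V_total = 114.5°.

V_total = 53.47∠114.5° V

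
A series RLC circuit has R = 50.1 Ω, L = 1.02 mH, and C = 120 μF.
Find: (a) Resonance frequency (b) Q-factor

Step 1 — Resonance condition Im(Z)=0 gives ω₀ = 1/√(LC).
Step 2 — ω₀ = 1/√(0.00102·0.00012) = 2858 rad/s.
Step 3 — f₀ = ω₀/(2π) = 454.9 Hz.
Step 4 — Series Q: Q = ω₀L/R = 2858·0.00102/50.1 = 0.05819.

(a) f₀ = 454.9 Hz  (b) Q = 0.05819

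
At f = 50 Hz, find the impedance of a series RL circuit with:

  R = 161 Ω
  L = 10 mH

Step 1 — Angular frequency: ω = 2π·f = 2π·50 = 314.2 rad/s.
Step 2 — Component impedances:
  R: Z = R = 161 Ω
  L: Z = jωL = j·314.2·0.01 = 0 + j3.142 Ω
Step 3 — Series combination: Z_total = R + L = 161 + j3.142 Ω = 161∠1.1° Ω.

Z = 161 + j3.142 Ω = 161∠1.1° Ω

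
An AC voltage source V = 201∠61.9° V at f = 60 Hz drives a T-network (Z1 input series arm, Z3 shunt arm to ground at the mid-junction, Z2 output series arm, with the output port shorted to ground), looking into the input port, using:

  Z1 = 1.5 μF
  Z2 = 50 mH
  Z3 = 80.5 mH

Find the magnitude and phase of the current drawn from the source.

Step 1 — Angular frequency: ω = 2π·f = 2π·60 = 377 rad/s.
Step 2 — Component impedances:
  Z1: Z = 1/(jωC) = -j/(ω·C) = 0 - j1768 Ω
  Z2: Z = jωL = j·377·0.05 = 0 + j18.85 Ω
  Z3: Z = jωL = j·377·0.0805 = 0 + j30.35 Ω
Step 3 — With the output port shorted to ground, the output series arm Z2 runs from the junction to ground; the shunt arm Z3 also runs from the junction to ground. They appear in parallel: Z3 || Z2 = 0 + j11.63 Ω.
Step 4 — Series with input arm Z1: Z_in = Z1 + (Z3 || Z2) = 0 - j1757 Ω = 1757∠-90.0° Ω.
Step 5 — Source phasor: V = 201∠61.9° V = 94.67 + j177.3 V.
Step 6 — Ohm's law: I = V / Z_total = (94.67 + j177.3) / (0 - j1757) = -0.1009 + j0.05389 A.
Step 7 — Convert to polar: |I| = 0.1144 A, ∠I = 151.9°.

I = 0.1144∠151.9° A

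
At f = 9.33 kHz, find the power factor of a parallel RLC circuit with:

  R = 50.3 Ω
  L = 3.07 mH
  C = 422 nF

Step 1 — Angular frequency: ω = 2π·f = 2π·9330 = 5.862e+04 rad/s.
Step 2 — Component impedances:
  R: Z = R = 50.3 Ω
  L: Z = jωL = j·5.862e+04·0.00307 = 0 + j180 Ω
  C: Z = 1/(jωC) = -j/(ω·C) = 0 - j40.42 Ω
Step 3 — Parallel combination: 1/Z_total = 1/R + 1/L + 1/C; Z_total = 26.05 - j25.13 Ω = 36.2∠-44.0° Ω.
Step 4 — Power factor: PF = cos(φ) = Re(Z)/|Z| = 26.05/36.2 = 0.7196.
Step 5 — Type: Im(Z) = -25.13 ⇒ leading (phase φ = -44.0°).

PF = 0.7196 (leading, φ = -44.0°)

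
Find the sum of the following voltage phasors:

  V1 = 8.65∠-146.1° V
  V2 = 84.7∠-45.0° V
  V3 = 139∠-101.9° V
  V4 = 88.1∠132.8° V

Step 1 — Convert each phasor to rectangular form:
  V1 = 8.65·(cos(-146.1°) + j·sin(-146.1°)) = -7.18 - j4.824 V
  V2 = 84.7·(cos(-45.0°) + j·sin(-45.0°)) = 59.89 - j59.89 V
  V3 = 139·(cos(-101.9°) + j·sin(-101.9°)) = -28.66 - j136 V
  V4 = 88.1·(cos(132.8°) + j·sin(132.8°)) = -59.86 + j64.64 V
Step 2 — Sum components: V_total = -35.81 - j136.1 V.
Step 3 — Convert to polar: |V_total| = 140.7 V, ∠V_total = -104.7°.

V_total = 140.7∠-104.7° V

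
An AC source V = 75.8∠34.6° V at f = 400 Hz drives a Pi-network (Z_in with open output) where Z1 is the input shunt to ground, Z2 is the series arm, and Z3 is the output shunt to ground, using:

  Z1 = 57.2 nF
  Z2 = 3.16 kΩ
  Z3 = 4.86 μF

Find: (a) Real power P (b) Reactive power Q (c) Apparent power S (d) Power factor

Step 1 — Angular frequency: ω = 2π·f = 2π·400 = 2513 rad/s.
Step 2 — Component impedances:
  Z1: Z = 1/(jωC) = -j/(ω·C) = 0 - j6956 Ω
  Z2: Z = R = 3160 Ω
  Z3: Z = 1/(jωC) = -j/(ω·C) = 0 - j81.87 Ω
Step 3 — With open output, the series arm Z2 and the output shunt Z3 appear in series to ground: Z2 + Z3 = 3160 - j81.87 Ω.
Step 4 — Parallel with input shunt Z1: Z_in = Z1 || (Z2 + Z3) = 2569 - j1234 Ω = 2850∠-25.7° Ω.
Step 5 — Source phasor: V = 75.8∠34.6° V = 62.39 + j43.04 V.
Step 6 — Current: I = V / Z = 0.01319 + j0.02309 A = 0.02659∠60.3° A.
Step 7 — Complex power: S = V·I* = 1.817 - j0.8731 VA.
Step 8 — Real power: P = Re(S) = 1.817 W.
Step 9 — Reactive power: Q = Im(S) = -0.8731 VAR.
Step 10 — Apparent power: |S| = 2.016 VA.
Step 11 — Power factor: PF = P/|S| = 0.9013 (leading).

(a) P = 1.817 W  (b) Q = -0.8731 VAR  (c) S = 2.016 VA  (d) PF = 0.9013 (leading)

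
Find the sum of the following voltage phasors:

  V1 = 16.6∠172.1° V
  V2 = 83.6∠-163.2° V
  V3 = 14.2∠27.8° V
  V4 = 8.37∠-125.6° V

Step 1 — Convert each phasor to rectangular form:
  V1 = 16.6·(cos(172.1°) + j·sin(172.1°)) = -16.44 + j2.282 V
  V2 = 83.6·(cos(-163.2°) + j·sin(-163.2°)) = -80.03 - j24.16 V
  V3 = 14.2·(cos(27.8°) + j·sin(27.8°)) = 12.56 + j6.623 V
  V4 = 8.37·(cos(-125.6°) + j·sin(-125.6°)) = -4.872 - j6.806 V
Step 2 — Sum components: V_total = -88.79 - j22.06 V.
Step 3 — Convert to polar: |V_total| = 91.49 V, ∠V_total = -166.0°.

V_total = 91.49∠-166.0° V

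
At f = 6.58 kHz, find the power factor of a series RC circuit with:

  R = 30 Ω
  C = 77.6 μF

Step 1 — Angular frequency: ω = 2π·f = 2π·6580 = 4.134e+04 rad/s.
Step 2 — Component impedances:
  R: Z = R = 30 Ω
  C: Z = 1/(jωC) = -j/(ω·C) = 0 - j0.3117 Ω
Step 3 — Series combination: Z_total = R + C = 30 - j0.3117 Ω = 30∠-0.6° Ω.
Step 4 — Power factor: PF = cos(φ) = Re(Z)/|Z| = 30/30.002 = 0.9999.
Step 5 — Type: Im(Z) = -0.3117 ⇒ leading (phase φ = -0.6°).

PF = 0.9999 (leading, φ = -0.6°)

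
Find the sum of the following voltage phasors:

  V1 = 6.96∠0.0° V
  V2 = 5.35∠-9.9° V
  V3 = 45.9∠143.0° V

Step 1 — Convert each phasor to rectangular form:
  V1 = 6.96·(cos(0.0°) + j·sin(0.0°)) = 6.96 V
  V2 = 5.35·(cos(-9.9°) + j·sin(-9.9°)) = 5.27 - j0.9198 V
  V3 = 45.9·(cos(143.0°) + j·sin(143.0°)) = -36.66 + j27.62 V
Step 2 — Sum components: V_total = -24.43 + j26.7 V.
Step 3 — Convert to polar: |V_total| = 36.19 V, ∠V_total = 132.5°.

V_total = 36.19∠132.5° V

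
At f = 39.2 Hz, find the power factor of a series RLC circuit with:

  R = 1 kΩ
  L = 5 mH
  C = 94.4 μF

Step 1 — Angular frequency: ω = 2π·f = 2π·39.2 = 246.3 rad/s.
Step 2 — Component impedances:
  R: Z = R = 1000 Ω
  L: Z = jωL = j·246.3·0.005 = 0 + j1.232 Ω
  C: Z = 1/(jωC) = -j/(ω·C) = 0 - j43.01 Ω
Step 3 — Series combination: Z_total = R + L + C = 1000 - j41.78 Ω = 1001∠-2.4° Ω.
Step 4 — Power factor: PF = cos(φ) = Re(Z)/|Z| = 1000/1000.9 = 0.9991.
Step 5 — Type: Im(Z) = -41.78 ⇒ leading (phase φ = -2.4°).

PF = 0.9991 (leading, φ = -2.4°)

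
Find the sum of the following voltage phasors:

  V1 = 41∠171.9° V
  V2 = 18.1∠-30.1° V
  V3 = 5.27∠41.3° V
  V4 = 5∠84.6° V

Step 1 — Convert each phasor to rectangular form:
  V1 = 41·(cos(171.9°) + j·sin(171.9°)) = -40.59 + j5.777 V
  V2 = 18.1·(cos(-30.1°) + j·sin(-30.1°)) = 15.66 - j9.077 V
  V3 = 5.27·(cos(41.3°) + j·sin(41.3°)) = 3.959 + j3.478 V
  V4 = 5·(cos(84.6°) + j·sin(84.6°)) = 0.4705 + j4.978 V
Step 2 — Sum components: V_total = -20.5 + j5.156 V.
Step 3 — Convert to polar: |V_total| = 21.14 V, ∠V_total = 165.9°.

V_total = 21.14∠165.9° V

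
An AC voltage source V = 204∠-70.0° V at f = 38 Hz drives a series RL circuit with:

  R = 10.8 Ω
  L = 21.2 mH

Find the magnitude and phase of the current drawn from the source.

Step 1 — Angular frequency: ω = 2π·f = 2π·38 = 238.8 rad/s.
Step 2 — Component impedances:
  R: Z = R = 10.8 Ω
  L: Z = jωL = j·238.8·0.0212 = 0 + j5.062 Ω
Step 3 — Series combination: Z_total = R + L = 10.8 + j5.062 Ω = 11.93∠25.1° Ω.
Step 4 — Source phasor: V = 204∠-70.0° V = 69.77 - j191.7 V.
Step 5 — Ohm's law: I = V / Z_total = (69.77 - j191.7) / (10.8 + j5.062) = -1.524 - j17.04 A.
Step 6 — Convert to polar: |I| = 17.1 A, ∠I = -95.1°.

I = 17.1∠-95.1° A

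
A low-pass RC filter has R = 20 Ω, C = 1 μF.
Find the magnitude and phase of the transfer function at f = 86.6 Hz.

Step 1 — Angular frequency: ω = 2π·86.6 = 544.1 rad/s.
Step 2 — Transfer function: H(jω) = 1/(1 + jωRC).
Step 3 — Denominator: 1 + jωRC = 1 + j·544.1·20·1e-06 = 1 + j0.01088.
Step 4 — H = 0.9999 - j0.01088.
Step 5 — Magnitude: |H| = 0.9999 (-0.0 dB); phase: φ = -0.6°.

|H| = 0.9999 (-0.0 dB), φ = -0.6°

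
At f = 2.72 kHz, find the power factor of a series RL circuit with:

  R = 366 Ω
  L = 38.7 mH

Step 1 — Angular frequency: ω = 2π·f = 2π·2720 = 1.709e+04 rad/s.
Step 2 — Component impedances:
  R: Z = R = 366 Ω
  L: Z = jωL = j·1.709e+04·0.0387 = 0 + j661.4 Ω
Step 3 — Series combination: Z_total = R + L = 366 + j661.4 Ω = 755.9∠61.0° Ω.
Step 4 — Power factor: PF = cos(φ) = Re(Z)/|Z| = 366/755.9 = 0.4842.
Step 5 — Type: Im(Z) = 661.4 ⇒ lagging (phase φ = 61.0°).

PF = 0.4842 (lagging, φ = 61.0°)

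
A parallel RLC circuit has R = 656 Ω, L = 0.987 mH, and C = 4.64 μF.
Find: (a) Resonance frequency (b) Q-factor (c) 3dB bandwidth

Step 1 — Resonance: ω₀ = 1/√(LC) = 1/√(0.000987·4.64e-06) = 1.478e+04 rad/s.
Step 2 — f₀ = ω₀/(2π) = 2352 Hz.
Step 3 — Parallel Q: Q = R/(ω₀L) = 656/(1.478e+04·0.000987) = 44.98.
Step 4 — Bandwidth: Δω = ω₀/Q = 328.5 rad/s; BW = Δω/(2π) = 52.29 Hz.

(a) f₀ = 2352 Hz  (b) Q = 44.98  (c) BW = 52.29 Hz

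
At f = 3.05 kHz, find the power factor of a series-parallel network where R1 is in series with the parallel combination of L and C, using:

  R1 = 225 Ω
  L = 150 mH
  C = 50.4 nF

Step 1 — Angular frequency: ω = 2π·f = 2π·3050 = 1.916e+04 rad/s.
Step 2 — Component impedances:
  R1: Z = R = 225 Ω
  L: Z = jωL = j·1.916e+04·0.15 = 0 + j2875 Ω
  C: Z = 1/(jωC) = -j/(ω·C) = 0 - j1035 Ω
Step 3 — Parallel branch: L || C = 1/(1/L + 1/C) = 0 - j1618 Ω.
Step 4 — Series with R1: Z_total = R1 + (L || C) = 225 - j1618 Ω = 1634∠-82.1° Ω.
Step 5 — Power factor: PF = cos(φ) = Re(Z)/|Z| = 225/1634 = 0.1377.
Step 6 — Type: Im(Z) = -1618 ⇒ leading (phase φ = -82.1°).

PF = 0.1377 (leading, φ = -82.1°)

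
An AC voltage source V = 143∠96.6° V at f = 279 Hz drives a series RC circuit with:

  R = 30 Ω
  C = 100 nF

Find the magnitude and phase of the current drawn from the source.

Step 1 — Angular frequency: ω = 2π·f = 2π·279 = 1753 rad/s.
Step 2 — Component impedances:
  R: Z = R = 30 Ω
  C: Z = 1/(jωC) = -j/(ω·C) = 0 - j5704 Ω
Step 3 — Series combination: Z_total = R + C = 30 - j5704 Ω = 5705∠-89.7° Ω.
Step 4 — Source phasor: V = 143∠96.6° V = -16.44 + j142.1 V.
Step 5 — Ohm's law: I = V / Z_total = (-16.44 + j142.1) / (30 - j5704) = -0.02492 - j0.00275 A.
Step 6 — Convert to polar: |I| = 0.02507 A, ∠I = -173.7°.

I = 0.02507∠-173.7° A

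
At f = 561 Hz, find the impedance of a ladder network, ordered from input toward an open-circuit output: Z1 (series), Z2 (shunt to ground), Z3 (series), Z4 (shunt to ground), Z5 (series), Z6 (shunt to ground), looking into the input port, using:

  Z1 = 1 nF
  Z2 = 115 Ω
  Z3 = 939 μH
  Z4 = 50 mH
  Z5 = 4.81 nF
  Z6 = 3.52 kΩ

Step 1 — Angular frequency: ω = 2π·f = 2π·561 = 3525 rad/s.
Step 2 — Component impedances:
  Z1: Z = 1/(jωC) = -j/(ω·C) = 0 - j2.837e+05 Ω
  Z2: Z = R = 115 Ω
  Z3: Z = jωL = j·3525·0.000939 = 0 + j3.31 Ω
  Z4: Z = jωL = j·3525·0.05 = 0 + j176.2 Ω
  Z5: Z = 1/(jωC) = -j/(ω·C) = 0 - j5.898e+04 Ω
  Z6: Z = R = 3520 Ω
Step 3 — Ladder network (open output): work backward from the far end, alternating series and parallel combinations. Z_in = 81.68 - j2.836e+05 Ω = 2.836e+05∠-90.0° Ω.

Z = 81.68 - j2.836e+05 Ω = 2.836e+05∠-90.0° Ω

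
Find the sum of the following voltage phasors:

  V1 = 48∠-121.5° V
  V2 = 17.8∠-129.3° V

Step 1 — Convert each phasor to rectangular form:
  V1 = 48·(cos(-121.5°) + j·sin(-121.5°)) = -25.08 - j40.93 V
  V2 = 17.8·(cos(-129.3°) + j·sin(-129.3°)) = -11.27 - j13.77 V
Step 2 — Sum components: V_total = -36.35 - j54.7 V.
Step 3 — Convert to polar: |V_total| = 65.68 V, ∠V_total = -123.6°.

V_total = 65.68∠-123.6° V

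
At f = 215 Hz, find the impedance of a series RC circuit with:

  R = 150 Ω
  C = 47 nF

Step 1 — Angular frequency: ω = 2π·f = 2π·215 = 1351 rad/s.
Step 2 — Component impedances:
  R: Z = R = 150 Ω
  C: Z = 1/(jωC) = -j/(ω·C) = 0 - j1.575e+04 Ω
Step 3 — Series combination: Z_total = R + C = 150 - j1.575e+04 Ω = 1.575e+04∠-89.5° Ω.

Z = 150 - j1.575e+04 Ω = 1.575e+04∠-89.5° Ω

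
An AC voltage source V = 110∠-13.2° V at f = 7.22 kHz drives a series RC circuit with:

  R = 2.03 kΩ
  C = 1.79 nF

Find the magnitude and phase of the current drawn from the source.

Step 1 — Angular frequency: ω = 2π·f = 2π·7220 = 4.536e+04 rad/s.
Step 2 — Component impedances:
  R: Z = R = 2030 Ω
  C: Z = 1/(jωC) = -j/(ω·C) = 0 - j1.231e+04 Ω
Step 3 — Series combination: Z_total = R + C = 2030 - j1.231e+04 Ω = 1.248e+04∠-80.6° Ω.
Step 4 — Source phasor: V = 110∠-13.2° V = 107.1 - j25.12 V.
Step 5 — Ohm's law: I = V / Z_total = (107.1 - j25.12) / (2030 - j1.231e+04) = 0.003381 + j0.008139 A.
Step 6 — Convert to polar: |I| = 0.008813 A, ∠I = 67.4°.

I = 0.008813∠67.4° A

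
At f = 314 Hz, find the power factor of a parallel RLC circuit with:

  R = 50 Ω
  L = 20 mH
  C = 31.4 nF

Step 1 — Angular frequency: ω = 2π·f = 2π·314 = 1973 rad/s.
Step 2 — Component impedances:
  R: Z = R = 50 Ω
  L: Z = jωL = j·1973·0.02 = 0 + j39.46 Ω
  C: Z = 1/(jωC) = -j/(ω·C) = 0 - j1.614e+04 Ω
Step 3 — Parallel combination: 1/Z_total = 1/R + 1/L + 1/C; Z_total = 19.25 + j24.33 Ω = 31.02∠51.7° Ω.
Step 4 — Power factor: PF = cos(φ) = Re(Z)/|Z| = 19.247/31.022 = 0.6204.
Step 5 — Type: Im(Z) = 24.33 ⇒ lagging (phase φ = 51.7°).

PF = 0.6204 (lagging, φ = 51.7°)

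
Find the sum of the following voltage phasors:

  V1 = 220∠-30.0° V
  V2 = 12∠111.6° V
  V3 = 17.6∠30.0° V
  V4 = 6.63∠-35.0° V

Step 1 — Convert each phasor to rectangular form:
  V1 = 220·(cos(-30.0°) + j·sin(-30.0°)) = 190.5 - j110 V
  V2 = 12·(cos(111.6°) + j·sin(111.6°)) = -4.417 + j11.16 V
  V3 = 17.6·(cos(30.0°) + j·sin(30.0°)) = 15.24 + j8.8 V
  V4 = 6.63·(cos(-35.0°) + j·sin(-35.0°)) = 5.431 - j3.803 V
Step 2 — Sum components: V_total = 206.8 - j93.85 V.
Step 3 — Convert to polar: |V_total| = 227.1 V, ∠V_total = -24.4°.

V_total = 227.1∠-24.4° V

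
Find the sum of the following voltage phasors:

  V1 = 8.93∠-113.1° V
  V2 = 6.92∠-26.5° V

Step 1 — Convert each phasor to rectangular form:
  V1 = 8.93·(cos(-113.1°) + j·sin(-113.1°)) = -3.504 - j8.214 V
  V2 = 6.92·(cos(-26.5°) + j·sin(-26.5°)) = 6.193 - j3.088 V
Step 2 — Sum components: V_total = 2.689 - j11.3 V.
Step 3 — Convert to polar: |V_total| = 11.62 V, ∠V_total = -76.6°.

V_total = 11.62∠-76.6° V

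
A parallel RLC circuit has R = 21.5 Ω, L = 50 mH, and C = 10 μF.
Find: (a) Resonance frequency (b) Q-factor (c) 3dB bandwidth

Step 1 — Resonance: ω₀ = 1/√(LC) = 1/√(0.05·1e-05) = 1414 rad/s.
Step 2 — f₀ = ω₀/(2π) = 225.1 Hz.
Step 3 — Parallel Q: Q = R/(ω₀L) = 21.5/(1414·0.05) = 0.3041.
Step 4 — Bandwidth: Δω = ω₀/Q = 4651 rad/s; BW = Δω/(2π) = 740.3 Hz.

(a) f₀ = 225.1 Hz  (b) Q = 0.3041  (c) BW = 740.3 Hz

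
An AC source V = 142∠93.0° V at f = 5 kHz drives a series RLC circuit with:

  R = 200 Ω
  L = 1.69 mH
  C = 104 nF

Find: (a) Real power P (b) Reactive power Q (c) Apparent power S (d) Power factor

Step 1 — Angular frequency: ω = 2π·f = 2π·5000 = 3.142e+04 rad/s.
Step 2 — Component impedances:
  R: Z = R = 200 Ω
  L: Z = jωL = j·3.142e+04·0.00169 = 0 + j53.09 Ω
  C: Z = 1/(jωC) = -j/(ω·C) = 0 - j306.1 Ω
Step 3 — Series combination: Z_total = R + L + C = 200 - j253 Ω = 322.5∠-51.7° Ω.
Step 4 — Source phasor: V = 142∠93.0° V = -7.432 + j141.8 V.
Step 5 — Current: I = V / Z = -0.3592 + j0.2546 A = 0.4403∠144.7° A.
Step 6 — Complex power: S = V·I* = 38.78 - j49.05 VA.
Step 7 — Real power: P = Re(S) = 38.78 W.
Step 8 — Reactive power: Q = Im(S) = -49.05 VAR.
Step 9 — Apparent power: |S| = 62.53 VA.
Step 10 — Power factor: PF = P/|S| = 0.6202 (leading).

(a) P = 38.78 W  (b) Q = -49.05 VAR  (c) S = 62.53 VA  (d) PF = 0.6202 (leading)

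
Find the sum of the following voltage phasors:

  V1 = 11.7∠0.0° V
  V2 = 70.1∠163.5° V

Step 1 — Convert each phasor to rectangular form:
  V1 = 11.7·(cos(0.0°) + j·sin(0.0°)) = 11.7 V
  V2 = 70.1·(cos(163.5°) + j·sin(163.5°)) = -67.21 + j19.91 V
Step 2 — Sum components: V_total = -55.51 + j19.91 V.
Step 3 — Convert to polar: |V_total| = 58.98 V, ∠V_total = 160.3°.

V_total = 58.98∠160.3° V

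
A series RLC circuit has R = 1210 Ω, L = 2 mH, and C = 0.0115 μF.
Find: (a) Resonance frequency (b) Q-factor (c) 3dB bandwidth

Step 1 — Resonance: ω₀ = 1/√(LC) = 1/√(0.002·1.15e-08) = 2.085e+05 rad/s.
Step 2 — f₀ = ω₀/(2π) = 3.319e+04 Hz.
Step 3 — Series Q: Q = ω₀L/R = 2.085e+05·0.002/1210 = 0.3447.
Step 4 — Bandwidth: Δω = ω₀/Q = 6.05e+05 rad/s; BW = Δω/(2π) = 9.629e+04 Hz.

(a) f₀ = 3.319e+04 Hz  (b) Q = 0.3447  (c) BW = 9.629e+04 Hz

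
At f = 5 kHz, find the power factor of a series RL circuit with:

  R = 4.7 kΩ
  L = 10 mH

Step 1 — Angular frequency: ω = 2π·f = 2π·5000 = 3.142e+04 rad/s.
Step 2 — Component impedances:
  R: Z = R = 4700 Ω
  L: Z = jωL = j·3.142e+04·0.01 = 0 + j314.2 Ω
Step 3 — Series combination: Z_total = R + L = 4700 + j314.2 Ω = 4710∠3.8° Ω.
Step 4 — Power factor: PF = cos(φ) = Re(Z)/|Z| = 4700/4710.5 = 0.9978.
Step 5 — Type: Im(Z) = 314.2 ⇒ lagging (phase φ = 3.8°).

PF = 0.9978 (lagging, φ = 3.8°)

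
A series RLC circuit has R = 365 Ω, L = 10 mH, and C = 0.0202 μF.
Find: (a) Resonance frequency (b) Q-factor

Step 1 — Resonance condition Im(Z)=0 gives ω₀ = 1/√(LC).
Step 2 — ω₀ = 1/√(0.01·2.02e-08) = 7.036e+04 rad/s.
Step 3 — f₀ = ω₀/(2π) = 1.12e+04 Hz.
Step 4 — Series Q: Q = ω₀L/R = 7.036e+04·0.01/365 = 1.928.

(a) f₀ = 1.12e+04 Hz  (b) Q = 1.928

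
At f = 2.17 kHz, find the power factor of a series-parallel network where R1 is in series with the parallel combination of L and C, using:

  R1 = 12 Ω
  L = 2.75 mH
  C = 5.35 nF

Step 1 — Angular frequency: ω = 2π·f = 2π·2170 = 1.363e+04 rad/s.
Step 2 — Component impedances:
  R1: Z = R = 12 Ω
  L: Z = jωL = j·1.363e+04·0.00275 = 0 + j37.49 Ω
  C: Z = 1/(jωC) = -j/(ω·C) = 0 - j1.371e+04 Ω
Step 3 — Parallel branch: L || C = 1/(1/L + 1/C) = 0 + j37.6 Ω.
Step 4 — Series with R1: Z_total = R1 + (L || C) = 12 + j37.6 Ω = 39.47∠72.3° Ω.
Step 5 — Power factor: PF = cos(φ) = Re(Z)/|Z| = 12/39.466 = 0.3041.
Step 6 — Type: Im(Z) = 37.6 ⇒ lagging (phase φ = 72.3°).

PF = 0.3041 (lagging, φ = 72.3°)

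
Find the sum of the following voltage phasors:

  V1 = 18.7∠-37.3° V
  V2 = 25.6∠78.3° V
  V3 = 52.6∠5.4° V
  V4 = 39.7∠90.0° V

Step 1 — Convert each phasor to rectangular form:
  V1 = 18.7·(cos(-37.3°) + j·sin(-37.3°)) = 14.88 - j11.33 V
  V2 = 25.6·(cos(78.3°) + j·sin(78.3°)) = 5.191 + j25.07 V
  V3 = 52.6·(cos(5.4°) + j·sin(5.4°)) = 52.37 + j4.95 V
  V4 = 39.7·(cos(90.0°) + j·sin(90.0°)) = 0 + j39.7 V
Step 2 — Sum components: V_total = 72.43 + j58.39 V.
Step 3 — Convert to polar: |V_total| = 93.04 V, ∠V_total = 38.9°.

V_total = 93.04∠38.9° V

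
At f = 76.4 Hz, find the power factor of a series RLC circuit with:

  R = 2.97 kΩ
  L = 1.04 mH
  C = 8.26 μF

Step 1 — Angular frequency: ω = 2π·f = 2π·76.4 = 480 rad/s.
Step 2 — Component impedances:
  R: Z = R = 2970 Ω
  L: Z = jωL = j·480·0.00104 = 0 + j0.4992 Ω
  C: Z = 1/(jωC) = -j/(ω·C) = 0 - j252.2 Ω
Step 3 — Series combination: Z_total = R + L + C = 2970 - j251.7 Ω = 2981∠-4.8° Ω.
Step 4 — Power factor: PF = cos(φ) = Re(Z)/|Z| = 2970/2980.6 = 0.9964.
Step 5 — Type: Im(Z) = -251.7 ⇒ leading (phase φ = -4.8°).

PF = 0.9964 (leading, φ = -4.8°)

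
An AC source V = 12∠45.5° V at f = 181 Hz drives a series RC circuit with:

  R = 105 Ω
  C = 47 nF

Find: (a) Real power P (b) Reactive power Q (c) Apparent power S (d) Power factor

Step 1 — Angular frequency: ω = 2π·f = 2π·181 = 1137 rad/s.
Step 2 — Component impedances:
  R: Z = R = 105 Ω
  C: Z = 1/(jωC) = -j/(ω·C) = 0 - j1.871e+04 Ω
Step 3 — Series combination: Z_total = R + C = 105 - j1.871e+04 Ω = 1.871e+04∠-89.7° Ω.
Step 4 — Source phasor: V = 12∠45.5° V = 8.411 + j8.559 V.
Step 5 — Current: I = V / Z = -0.000455 + j0.0004521 A = 0.0006414∠135.2° A.
Step 6 — Complex power: S = V·I* = 4.32e-05 - j0.007697 VA.
Step 7 — Real power: P = Re(S) = 4.32e-05 W.
Step 8 — Reactive power: Q = Im(S) = -0.007697 VAR.
Step 9 — Apparent power: |S| = 0.007697 VA.
Step 10 — Power factor: PF = P/|S| = 0.005612 (leading).

(a) P = 4.32e-05 W  (b) Q = -0.007697 VAR  (c) S = 0.007697 VA  (d) PF = 0.005612 (leading)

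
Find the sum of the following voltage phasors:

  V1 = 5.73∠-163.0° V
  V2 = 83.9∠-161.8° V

Step 1 — Convert each phasor to rectangular form:
  V1 = 5.73·(cos(-163.0°) + j·sin(-163.0°)) = -5.48 - j1.675 V
  V2 = 83.9·(cos(-161.8°) + j·sin(-161.8°)) = -79.7 - j26.2 V
Step 2 — Sum components: V_total = -85.18 - j27.88 V.
Step 3 — Convert to polar: |V_total| = 89.63 V, ∠V_total = -161.9°.

V_total = 89.63∠-161.9° V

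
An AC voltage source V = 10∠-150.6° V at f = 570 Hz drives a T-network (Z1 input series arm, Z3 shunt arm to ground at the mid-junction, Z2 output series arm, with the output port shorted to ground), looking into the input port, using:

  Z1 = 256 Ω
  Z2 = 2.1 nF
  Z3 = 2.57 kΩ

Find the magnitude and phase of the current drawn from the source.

Step 1 — Angular frequency: ω = 2π·f = 2π·570 = 3581 rad/s.
Step 2 — Component impedances:
  Z1: Z = R = 256 Ω
  Z2: Z = 1/(jωC) = -j/(ω·C) = 0 - j1.33e+05 Ω
  Z3: Z = R = 2570 Ω
Step 3 — With the output port shorted to ground, the output series arm Z2 runs from the junction to ground; the shunt arm Z3 also runs from the junction to ground. They appear in parallel: Z3 || Z2 = 2569 - j49.66 Ω.
Step 4 — Series with input arm Z1: Z_in = Z1 + (Z3 || Z2) = 2825 - j49.66 Ω = 2825∠-1.0° Ω.
Step 5 — Source phasor: V = 10∠-150.6° V = -8.712 - j4.909 V.
Step 6 — Ohm's law: I = V / Z_total = (-8.712 - j4.909) / (2825 - j49.66) = -0.003052 - j0.001791 A.
Step 7 — Convert to polar: |I| = 0.003539 A, ∠I = -149.6°.

I = 0.003539∠-149.6° A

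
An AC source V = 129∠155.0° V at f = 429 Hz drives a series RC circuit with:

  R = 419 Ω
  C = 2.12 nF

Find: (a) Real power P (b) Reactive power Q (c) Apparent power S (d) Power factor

Step 1 — Angular frequency: ω = 2π·f = 2π·429 = 2695 rad/s.
Step 2 — Component impedances:
  R: Z = R = 419 Ω
  C: Z = 1/(jωC) = -j/(ω·C) = 0 - j1.75e+05 Ω
Step 3 — Series combination: Z_total = R + C = 419 - j1.75e+05 Ω = 1.75e+05∠-89.9° Ω.
Step 4 — Source phasor: V = 129∠155.0° V = -116.9 + j54.52 V.
Step 5 — Current: I = V / Z = -0.0003131 - j0.0006673 A = 0.0007372∠-115.1° A.
Step 6 — Complex power: S = V·I* = 0.0002277 - j0.09509 VA.
Step 7 — Real power: P = Re(S) = 0.0002277 W.
Step 8 — Reactive power: Q = Im(S) = -0.09509 VAR.
Step 9 — Apparent power: |S| = 0.09509 VA.
Step 10 — Power factor: PF = P/|S| = 0.002394 (leading).

(a) P = 0.0002277 W  (b) Q = -0.09509 VAR  (c) S = 0.09509 VA  (d) PF = 0.002394 (leading)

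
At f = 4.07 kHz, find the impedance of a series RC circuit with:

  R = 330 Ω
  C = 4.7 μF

Step 1 — Angular frequency: ω = 2π·f = 2π·4070 = 2.557e+04 rad/s.
Step 2 — Component impedances:
  R: Z = R = 330 Ω
  C: Z = 1/(jωC) = -j/(ω·C) = 0 - j8.32 Ω
Step 3 — Series combination: Z_total = R + C = 330 - j8.32 Ω = 330.1∠-1.4° Ω.

Z = 330 - j8.32 Ω = 330.1∠-1.4° Ω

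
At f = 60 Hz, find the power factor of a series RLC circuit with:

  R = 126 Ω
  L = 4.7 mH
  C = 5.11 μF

Step 1 — Angular frequency: ω = 2π·f = 2π·60 = 377 rad/s.
Step 2 — Component impedances:
  R: Z = R = 126 Ω
  L: Z = jωL = j·377·0.0047 = 0 + j1.772 Ω
  C: Z = 1/(jωC) = -j/(ω·C) = 0 - j519.1 Ω
Step 3 — Series combination: Z_total = R + L + C = 126 - j517.3 Ω = 532.4∠-76.3° Ω.
Step 4 — Power factor: PF = cos(φ) = Re(Z)/|Z| = 126/532.45 = 0.2366.
Step 5 — Type: Im(Z) = -517.3 ⇒ leading (phase φ = -76.3°).

PF = 0.2366 (leading, φ = -76.3°)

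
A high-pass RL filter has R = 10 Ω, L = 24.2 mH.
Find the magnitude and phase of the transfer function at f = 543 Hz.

Step 1 — Angular frequency: ω = 2π·543 = 3412 rad/s.
Step 2 — Transfer function: H(jω) = jωL/(R + jωL).
Step 3 — Numerator jωL = j·82.56; denominator R + jωL = 10 + j82.56.
Step 4 — H = 0.9855 + j0.1194.
Step 5 — Magnitude: |H| = 0.9927 (-0.1 dB); phase: φ = 6.9°.

|H| = 0.9927 (-0.1 dB), φ = 6.9°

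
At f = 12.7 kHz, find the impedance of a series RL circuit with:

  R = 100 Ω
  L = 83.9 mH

Step 1 — Angular frequency: ω = 2π·f = 2π·1.27e+04 = 7.98e+04 rad/s.
Step 2 — Component impedances:
  R: Z = R = 100 Ω
  L: Z = jωL = j·7.98e+04·0.0839 = 0 + j6695 Ω
Step 3 — Series combination: Z_total = R + L = 100 + j6695 Ω = 6696∠89.1° Ω.

Z = 100 + j6695 Ω = 6696∠89.1° Ω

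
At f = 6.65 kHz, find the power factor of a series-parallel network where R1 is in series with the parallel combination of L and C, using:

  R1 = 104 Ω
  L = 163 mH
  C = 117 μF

Step 1 — Angular frequency: ω = 2π·f = 2π·6650 = 4.178e+04 rad/s.
Step 2 — Component impedances:
  R1: Z = R = 104 Ω
  L: Z = jωL = j·4.178e+04·0.163 = 0 + j6811 Ω
  C: Z = 1/(jωC) = -j/(ω·C) = 0 - j0.2046 Ω
Step 3 — Parallel branch: L || C = 1/(1/L + 1/C) = 0 - j0.2046 Ω.
Step 4 — Series with R1: Z_total = R1 + (L || C) = 104 - j0.2046 Ω = 104∠-0.1° Ω.
Step 5 — Power factor: PF = cos(φ) = Re(Z)/|Z| = 104/104 = 1.
Step 6 — Type: Im(Z) = -0.2046 ⇒ leading (phase φ = -0.1°).

PF = 1 (leading, φ = -0.1°)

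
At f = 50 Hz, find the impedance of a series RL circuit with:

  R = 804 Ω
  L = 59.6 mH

Step 1 — Angular frequency: ω = 2π·f = 2π·50 = 314.2 rad/s.
Step 2 — Component impedances:
  R: Z = R = 804 Ω
  L: Z = jωL = j·314.2·0.0596 = 0 + j18.72 Ω
Step 3 — Series combination: Z_total = R + L = 804 + j18.72 Ω = 804.2∠1.3° Ω.

Z = 804 + j18.72 Ω = 804.2∠1.3° Ω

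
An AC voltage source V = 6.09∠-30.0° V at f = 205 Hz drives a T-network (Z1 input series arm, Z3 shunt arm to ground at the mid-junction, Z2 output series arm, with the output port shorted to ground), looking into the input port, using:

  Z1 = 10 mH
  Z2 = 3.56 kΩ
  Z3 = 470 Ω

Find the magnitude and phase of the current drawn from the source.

Step 1 — Angular frequency: ω = 2π·f = 2π·205 = 1288 rad/s.
Step 2 — Component impedances:
  Z1: Z = jωL = j·1288·0.01 = 0 + j12.88 Ω
  Z2: Z = R = 3560 Ω
  Z3: Z = R = 470 Ω
Step 3 — With the output port shorted to ground, the output series arm Z2 runs from the junction to ground; the shunt arm Z3 also runs from the junction to ground. They appear in parallel: Z3 || Z2 = 415.2 Ω.
Step 4 — Series with input arm Z1: Z_in = Z1 + (Z3 || Z2) = 415.2 + j12.88 Ω = 415.4∠1.8° Ω.
Step 5 — Source phasor: V = 6.09∠-30.0° V = 5.274 - j3.045 V.
Step 6 — Ohm's law: I = V / Z_total = (5.274 - j3.045) / (415.2 + j12.88) = 0.01246 - j0.007721 A.
Step 7 — Convert to polar: |I| = 0.01466 A, ∠I = -31.8°.

I = 0.01466∠-31.8° A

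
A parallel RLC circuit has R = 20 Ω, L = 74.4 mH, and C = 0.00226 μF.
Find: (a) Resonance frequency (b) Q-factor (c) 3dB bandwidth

Step 1 — Resonance: ω₀ = 1/√(LC) = 1/√(0.0744·2.26e-09) = 7.712e+04 rad/s.
Step 2 — f₀ = ω₀/(2π) = 1.227e+04 Hz.
Step 3 — Parallel Q: Q = R/(ω₀L) = 20/(7.712e+04·0.0744) = 0.003486.
Step 4 — Bandwidth: Δω = ω₀/Q = 2.212e+07 rad/s; BW = Δω/(2π) = 3.521e+06 Hz.

(a) f₀ = 1.227e+04 Hz  (b) Q = 0.003486  (c) BW = 3.521e+06 Hz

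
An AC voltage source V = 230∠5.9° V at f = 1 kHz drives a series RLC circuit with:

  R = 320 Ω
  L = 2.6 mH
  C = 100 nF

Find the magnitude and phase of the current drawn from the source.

Step 1 — Angular frequency: ω = 2π·f = 2π·1000 = 6283 rad/s.
Step 2 — Component impedances:
  R: Z = R = 320 Ω
  L: Z = jωL = j·6283·0.0026 = 0 + j16.34 Ω
  C: Z = 1/(jωC) = -j/(ω·C) = 0 - j1592 Ω
Step 3 — Series combination: Z_total = R + L + C = 320 - j1575 Ω = 1607∠-78.5° Ω.
Step 4 — Source phasor: V = 230∠5.9° V = 228.8 + j23.64 V.
Step 5 — Ohm's law: I = V / Z_total = (228.8 + j23.64) / (320 - j1575) = 0.01392 + j0.1424 A.
Step 6 — Convert to polar: |I| = 0.1431 A, ∠I = 84.4°.

I = 0.1431∠84.4° A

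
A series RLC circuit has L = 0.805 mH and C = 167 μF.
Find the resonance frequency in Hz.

Step 1 — Resonance condition Im(Z)=0 gives ω₀ = 1/√(LC).
Step 2 — ω₀ = 1/√(0.000805·0.000167) = 2727 rad/s.
Step 3 — f₀ = ω₀/(2π) = 434.1 Hz.

f₀ = 434.1 Hz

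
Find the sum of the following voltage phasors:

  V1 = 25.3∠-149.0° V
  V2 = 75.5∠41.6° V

Step 1 — Convert each phasor to rectangular form:
  V1 = 25.3·(cos(-149.0°) + j·sin(-149.0°)) = -21.69 - j13.03 V
  V2 = 75.5·(cos(41.6°) + j·sin(41.6°)) = 56.46 + j50.13 V
Step 2 — Sum components: V_total = 34.77 + j37.1 V.
Step 3 — Convert to polar: |V_total| = 50.85 V, ∠V_total = 46.9°.

V_total = 50.85∠46.9° V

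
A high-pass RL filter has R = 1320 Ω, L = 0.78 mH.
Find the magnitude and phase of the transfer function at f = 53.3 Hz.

Step 1 — Angular frequency: ω = 2π·53.3 = 334.9 rad/s.
Step 2 — Transfer function: H(jω) = jωL/(R + jωL).
Step 3 — Numerator jωL = j·0.2612; denominator R + jωL = 1320 + j0.2612.
Step 4 — H = 3.916e-08 + j0.0001979.
Step 5 — Magnitude: |H| = 0.0001979 (-74.1 dB); phase: φ = 90.0°.

|H| = 0.0001979 (-74.1 dB), φ = 90.0°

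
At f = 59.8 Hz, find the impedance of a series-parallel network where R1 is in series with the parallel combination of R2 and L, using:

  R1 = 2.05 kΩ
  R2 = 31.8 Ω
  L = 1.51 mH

Step 1 — Angular frequency: ω = 2π·f = 2π·59.8 = 375.7 rad/s.
Step 2 — Component impedances:
  R1: Z = R = 2050 Ω
  R2: Z = R = 31.8 Ω
  L: Z = jωL = j·375.7·0.00151 = 0 + j0.5674 Ω
Step 3 — Parallel branch: R2 || L = 1/(1/R2 + 1/L) = 0.01012 + j0.5672 Ω.
Step 4 — Series with R1: Z_total = R1 + (R2 || L) = 2050 + j0.5672 Ω = 2050∠0.0° Ω.

Z = 2050 + j0.5672 Ω = 2050∠0.0° Ω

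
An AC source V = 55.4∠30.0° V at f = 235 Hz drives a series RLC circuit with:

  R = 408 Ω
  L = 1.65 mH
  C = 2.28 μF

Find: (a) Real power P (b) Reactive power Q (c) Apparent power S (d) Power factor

Step 1 — Angular frequency: ω = 2π·f = 2π·235 = 1477 rad/s.
Step 2 — Component impedances:
  R: Z = R = 408 Ω
  L: Z = jωL = j·1477·0.00165 = 0 + j2.436 Ω
  C: Z = 1/(jωC) = -j/(ω·C) = 0 - j297 Ω
Step 3 — Series combination: Z_total = R + L + C = 408 - j294.6 Ω = 503.2∠-35.8° Ω.
Step 4 — Source phasor: V = 55.4∠30.0° V = 47.98 + j27.7 V.
Step 5 — Current: I = V / Z = 0.04507 + j0.1004 A = 0.1101∠65.8° A.
Step 6 — Complex power: S = V·I* = 4.944 - j3.57 VA.
Step 7 — Real power: P = Re(S) = 4.944 W.
Step 8 — Reactive power: Q = Im(S) = -3.57 VAR.
Step 9 — Apparent power: |S| = 6.099 VA.
Step 10 — Power factor: PF = P/|S| = 0.8107 (leading).

(a) P = 4.944 W  (b) Q = -3.57 VAR  (c) S = 6.099 VA  (d) PF = 0.8107 (leading)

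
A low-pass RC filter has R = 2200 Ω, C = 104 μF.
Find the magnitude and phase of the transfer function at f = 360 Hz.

Step 1 — Angular frequency: ω = 2π·360 = 2262 rad/s.
Step 2 — Transfer function: H(jω) = 1/(1 + jωRC).
Step 3 — Denominator: 1 + jωRC = 1 + j·2262·2200·0.000104 = 1 + j517.5.
Step 4 — H = 3.734e-06 - j0.001932.
Step 5 — Magnitude: |H| = 0.001932 (-54.3 dB); phase: φ = -89.9°.

|H| = 0.001932 (-54.3 dB), φ = -89.9°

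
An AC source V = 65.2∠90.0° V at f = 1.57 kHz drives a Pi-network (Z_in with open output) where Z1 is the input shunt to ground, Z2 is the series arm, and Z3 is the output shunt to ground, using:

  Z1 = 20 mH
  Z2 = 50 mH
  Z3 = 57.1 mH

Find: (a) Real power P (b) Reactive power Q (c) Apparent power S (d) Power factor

Step 1 — Angular frequency: ω = 2π·f = 2π·1570 = 9865 rad/s.
Step 2 — Component impedances:
  Z1: Z = jωL = j·9865·0.02 = 0 + j197.3 Ω
  Z2: Z = jωL = j·9865·0.05 = 0 + j493.2 Ω
  Z3: Z = jωL = j·9865·0.0571 = 0 + j563.3 Ω
Step 3 — With open output, the series arm Z2 and the output shunt Z3 appear in series to ground: Z2 + Z3 = 0 + j1056 Ω.
Step 4 — Parallel with input shunt Z1: Z_in = Z1 || (Z2 + Z3) = 0 + j166.2 Ω = 166.2∠90.0° Ω.
Step 5 — Source phasor: V = 65.2∠90.0° V = 0 + j65.2 V.
Step 6 — Current: I = V / Z = 0.3922 A = 0.3922∠-0.0° A.
Step 7 — Complex power: S = V·I* = 0 + j25.57 VA.
Step 8 — Real power: P = Re(S) = 0 W.
Step 9 — Reactive power: Q = Im(S) = 25.57 VAR.
Step 10 — Apparent power: |S| = 25.57 VA.
Step 11 — Power factor: PF = P/|S| = 0 (lagging).

(a) P = 0 W  (b) Q = 25.57 VAR  (c) S = 25.57 VA  (d) PF = 0 (lagging)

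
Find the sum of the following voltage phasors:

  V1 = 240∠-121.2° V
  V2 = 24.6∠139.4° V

Step 1 — Convert each phasor to rectangular form:
  V1 = 240·(cos(-121.2°) + j·sin(-121.2°)) = -124.3 - j205.3 V
  V2 = 24.6·(cos(139.4°) + j·sin(139.4°)) = -18.68 + j16.01 V
Step 2 — Sum components: V_total = -143 - j189.3 V.
Step 3 — Convert to polar: |V_total| = 237.2 V, ∠V_total = -127.1°.

V_total = 237.2∠-127.1° V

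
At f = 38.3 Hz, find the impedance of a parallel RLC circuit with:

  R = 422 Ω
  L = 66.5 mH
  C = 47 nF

Step 1 — Angular frequency: ω = 2π·f = 2π·38.3 = 240.6 rad/s.
Step 2 — Component impedances:
  R: Z = R = 422 Ω
  L: Z = jωL = j·240.6·0.0665 = 0 + j16 Ω
  C: Z = 1/(jωC) = -j/(ω·C) = 0 - j8.841e+04 Ω
Step 3 — Parallel combination: 1/Z_total = 1/R + 1/L + 1/C; Z_total = 0.6062 + j15.98 Ω = 15.99∠87.8° Ω.

Z = 0.6062 + j15.98 Ω = 15.99∠87.8° Ω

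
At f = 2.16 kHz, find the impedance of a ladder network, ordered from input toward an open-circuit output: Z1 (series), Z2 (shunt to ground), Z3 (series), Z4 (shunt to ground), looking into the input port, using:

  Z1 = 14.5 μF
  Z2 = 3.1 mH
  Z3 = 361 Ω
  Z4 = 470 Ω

Step 1 — Angular frequency: ω = 2π·f = 2π·2160 = 1.357e+04 rad/s.
Step 2 — Component impedances:
  Z1: Z = 1/(jωC) = -j/(ω·C) = 0 - j5.082 Ω
  Z2: Z = jωL = j·1.357e+04·0.0031 = 0 + j42.07 Ω
  Z3: Z = R = 361 Ω
  Z4: Z = R = 470 Ω
Step 3 — Ladder network (open output): work backward from the far end, alternating series and parallel combinations. Z_in = 2.125 + j36.88 Ω = 36.94∠86.7° Ω.

Z = 2.125 + j36.88 Ω = 36.94∠86.7° Ω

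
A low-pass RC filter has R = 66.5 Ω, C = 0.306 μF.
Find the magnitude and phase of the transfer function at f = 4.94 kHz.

Step 1 — Angular frequency: ω = 2π·4940 = 3.104e+04 rad/s.
Step 2 — Transfer function: H(jω) = 1/(1 + jωRC).
Step 3 — Denominator: 1 + jωRC = 1 + j·3.104e+04·66.5·3.06e-07 = 1 + j0.6316.
Step 4 — H = 0.7148 - j0.4515.
Step 5 — Magnitude: |H| = 0.8455 (-1.5 dB); phase: φ = -32.3°.

|H| = 0.8455 (-1.5 dB), φ = -32.3°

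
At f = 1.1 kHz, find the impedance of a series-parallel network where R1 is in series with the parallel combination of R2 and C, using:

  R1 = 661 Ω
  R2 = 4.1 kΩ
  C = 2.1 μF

Step 1 — Angular frequency: ω = 2π·f = 2π·1100 = 6912 rad/s.
Step 2 — Component impedances:
  R1: Z = R = 661 Ω
  R2: Z = R = 4100 Ω
  C: Z = 1/(jωC) = -j/(ω·C) = 0 - j68.9 Ω
Step 3 — Parallel branch: R2 || C = 1/(1/R2 + 1/C) = 1.157 - j68.88 Ω.
Step 4 — Series with R1: Z_total = R1 + (R2 || C) = 662.2 - j68.88 Ω = 665.7∠-5.9° Ω.

Z = 662.2 - j68.88 Ω = 665.7∠-5.9° Ω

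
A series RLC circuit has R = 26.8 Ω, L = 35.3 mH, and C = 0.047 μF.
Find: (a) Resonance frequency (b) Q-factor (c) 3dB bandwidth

Step 1 — Resonance: ω₀ = 1/√(LC) = 1/√(0.0353·4.7e-08) = 2.455e+04 rad/s.
Step 2 — f₀ = ω₀/(2π) = 3907 Hz.
Step 3 — Series Q: Q = ω₀L/R = 2.455e+04·0.0353/26.8 = 32.34.
Step 4 — Bandwidth: Δω = ω₀/Q = 759.2 rad/s; BW = Δω/(2π) = 120.8 Hz.

(a) f₀ = 3907 Hz  (b) Q = 32.34  (c) BW = 120.8 Hz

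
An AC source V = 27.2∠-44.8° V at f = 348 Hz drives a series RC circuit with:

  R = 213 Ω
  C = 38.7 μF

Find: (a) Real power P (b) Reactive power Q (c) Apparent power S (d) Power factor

Step 1 — Angular frequency: ω = 2π·f = 2π·348 = 2187 rad/s.
Step 2 — Component impedances:
  R: Z = R = 213 Ω
  C: Z = 1/(jωC) = -j/(ω·C) = 0 - j11.82 Ω
Step 3 — Series combination: Z_total = R + C = 213 - j11.82 Ω = 213.3∠-3.2° Ω.
Step 4 — Source phasor: V = 27.2∠-44.8° V = 19.3 - j19.17 V.
Step 5 — Current: I = V / Z = 0.09531 - j0.08469 A = 0.1275∠-41.6° A.
Step 6 — Complex power: S = V·I* = 3.463 - j0.1921 VA.
Step 7 — Real power: P = Re(S) = 3.463 W.
Step 8 — Reactive power: Q = Im(S) = -0.1921 VAR.
Step 9 — Apparent power: |S| = 3.468 VA.
Step 10 — Power factor: PF = P/|S| = 0.9985 (leading).

(a) P = 3.463 W  (b) Q = -0.1921 VAR  (c) S = 3.468 VA  (d) PF = 0.9985 (leading)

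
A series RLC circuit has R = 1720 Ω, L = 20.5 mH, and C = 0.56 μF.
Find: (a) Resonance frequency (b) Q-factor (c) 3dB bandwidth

Step 1 — Resonance condition Im(Z)=0 gives ω₀ = 1/√(LC).
Step 2 — ω₀ = 1/√(0.0205·5.6e-07) = 9333 rad/s.
Step 3 — f₀ = ω₀/(2π) = 1485 Hz.
Step 4 — Series Q: Q = ω₀L/R = 9333·0.0205/1720 = 0.1112.
Step 5 — 3dB bandwidth: Δω = ω₀/Q = 8.39e+04 rad/s; BW = Δω/(2π) = 1.335e+04 Hz.

(a) f₀ = 1485 Hz  (b) Q = 0.1112  (c) BW = 1.335e+04 Hz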